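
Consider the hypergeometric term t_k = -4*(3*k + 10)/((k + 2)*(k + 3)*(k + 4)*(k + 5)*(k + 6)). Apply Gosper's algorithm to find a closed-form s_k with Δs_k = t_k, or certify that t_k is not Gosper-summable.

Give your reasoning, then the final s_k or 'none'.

s_k = k*(-k**2 - 11*k - 38)/(10*(k**3 + 11*k**2 + 38*k + 40))

Ratio r(k) = (k + 2)*(3*k + 13)/((k + 7)*(3*k + 10)).
Gosper form: A/B · C(k+1)/C(k) with A=k + 2, B=k + 7, C=k + 10/3.
Need (k + 2)·f(k+1) − (k + 6)·f(k) = k + 10/3.
Bound: deg f ≤ 4.
Coefficient equations give f(k) = k*(k + 3)*(k**2 + 11*k + 38)/120.
Certificate R = B(k−1)f/C = k*(k + 3)*(k + 6)*(k**2 + 11*k + 38)/(40*(3*k + 10)) gives s_k = k*(-k**2 - 11*k - 38)/(10*(k**3 + 11*k**2 + 38*k + 40)).
Verify: 4*(-3*k - 10)/(k**5 + 20*k**4 + 155*k**3 + 580*k**2 + 1044*k + 720) matches t_k.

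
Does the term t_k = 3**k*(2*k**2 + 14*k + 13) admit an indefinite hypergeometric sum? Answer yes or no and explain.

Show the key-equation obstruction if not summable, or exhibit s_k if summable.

Yes. s_k = 3**k*(k**2 + 4*k - 1).

Compute t_(k+1)/t_k: get 3*(2*k**2 + 18*k + 29)/(2*k**2 + 14*k + 13).
Gosper form: A/B · C(k+1)/C(k) with A=3, B=1, C=k**2 + 7*k + 13/2.
Solve (3)·f(k+1) − (1)·f(k) = k**2 + 7*k + 13/2.
d = 2 from the (0,0,2) case.
Coefficient equations give f(k) = (k**2 + 4*k - 1)/2.
So s_k = (B(k−1)f/C)·t_k = ((k**2 + 4*k - 1)/(2*k**2 + 14*k + 13))·t_k = 3**k*(k**2 + 4*k - 1).
Verify: 3**k*(2*k**2 + 14*k + 13) matches t_k.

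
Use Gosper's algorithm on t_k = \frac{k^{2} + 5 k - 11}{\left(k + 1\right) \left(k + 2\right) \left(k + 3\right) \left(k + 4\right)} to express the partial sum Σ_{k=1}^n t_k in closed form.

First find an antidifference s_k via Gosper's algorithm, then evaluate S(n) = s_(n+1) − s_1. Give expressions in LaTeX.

Step 1: r(k) = (k + 1)*(5*k + (k + 1)**2 - 6)/((k + 5)*(k**2 + 5*k - 11)).
So A=k + 1 and B=k + 5, with C=k**2 + 5*k - 11.
Need (k + 1)·f(k+1) − (k + 4)·f(k) = k**2 + 5*k - 11.
Degrees (1,1,2) ⇒ d ≤ 3.
Match coefficients ⇒ f(k) = -k*(k**2 + 9*k + 23)/3.
Then R = B(k−1)f/C = -k*(k + 4)*(k**2 + 9*k + 23)/(3*(k**2 + 5*k - 11)), so s_k = R(k)·t_k = k*(-k**2 - 9*k - 23)/(3*(k + 1)*(k + 2)*(k + 3)).
Δs = (k**2 + 5*k - 11)/(k**4 + 10*k**3 + 35*k**2 + 50*k + 24), as required.
Σ_(k=1)^n t_k = s_(n+1) − s_(1) = ((-n**3 - 12*n**2 - 44*n - 33)/(3*(n**3 + 9*n**2 + 26*n + 24))) − (-11/24), i.e. n*(n**2 + n - 22)/(8*(n**3 + 9*n**2 + 26*n + 24)).

S(n) = \frac{n \left(n^{2} + n - 22\right)}{8 \left(n^{3} + 9 n^{2} + 26 n + 24\right)}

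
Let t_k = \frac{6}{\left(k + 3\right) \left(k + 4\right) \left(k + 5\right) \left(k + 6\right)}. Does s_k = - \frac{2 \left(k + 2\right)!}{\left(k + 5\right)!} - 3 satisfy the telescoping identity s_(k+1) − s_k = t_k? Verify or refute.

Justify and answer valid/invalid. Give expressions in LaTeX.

valid; difference matches t_k

s_(k+1) = -2*factorial(k + 3)/factorial(k + 6) - 3
s_(k+1) − s_k = 6/((k + 3)*(k + 4)*(k + 5)*(k + 6))
(s_(k+1) − s_k) − t_k = 0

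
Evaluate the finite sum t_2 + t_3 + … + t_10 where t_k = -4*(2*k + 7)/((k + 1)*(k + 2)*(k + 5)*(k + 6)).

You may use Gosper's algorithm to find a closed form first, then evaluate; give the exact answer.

Compute t_(k+1)/t_k: get (k + 1)*(k + 5)*(2*k + 9)/((k + 3)*(k + 7)*(2*k + 7)).
So A=k + 1 and B=k + 7, with C=k**3 + 21*k**2/2 + 73*k/2 + 42.
f must satisfy (k + 1)·f(k+1) − (k + 6)·f(k) = k**3 + 21*k**2/2 + 73*k/2 + 42.
deg f ≤ 5 (via 1,1,3).
A polynomial solution: f(k) = k*(k + 2)*(k + 3)*(k + 4)*(k + 6)/10.
So s_k = (B(k−1)f/C)·t_k = (k*(k + 2)*(k + 6)**2/(5*(2*k + 7)))·t_k = 4*k*(-k - 6)/(5*(k**2 + 6*k + 5)).
s_(k+1) − s_k = 4*(-2*k - 7)/(k**4 + 14*k**3 + 65*k**2 + 112*k + 60) = t_k.
Σ_(k=2)^(10) t_k = s_(11) − s_(2) = -187/240 − (-64/105) = -19/112.

Σ = -19/112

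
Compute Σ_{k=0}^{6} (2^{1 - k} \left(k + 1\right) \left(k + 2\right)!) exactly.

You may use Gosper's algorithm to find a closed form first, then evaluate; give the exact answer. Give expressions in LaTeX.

Σ = 11332

Compute t_(k+1)/t_k: get (k + 2)*(k + 3)/(2*(k + 1)).
A = k/2 + 3/2, B = 1, C = k + 1.
Solve (k/2 + 3/2)·f(k+1) − (1)·f(k) = k + 1.
From deg A=1, deg B=0, deg C=1: d=0.
Solving with deg f ≤ 0: f(k) = 2.
Certificate R = B(k−1)f/C = 2/(k + 1) gives s_k = 2**(2 - k)*factorial(k + 2).
Δs = 2**(1 - k)*(k + 1)*factorial(k + 2), as required.
Telescoping: Σ = s_(7) − s_(0) = 11340 − (8) = 11332.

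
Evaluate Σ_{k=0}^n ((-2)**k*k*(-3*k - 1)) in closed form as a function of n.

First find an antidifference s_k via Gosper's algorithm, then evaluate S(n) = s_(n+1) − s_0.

Ratio r(k) = -2*(k + 1)*(3*k + 4)/(k*(3*k + 1)).
Gosper form: A/B · C(k+1)/C(k) with A=-2, B=1, C=k**2 + k/3.
Solve (-2)·f(k+1) − (1)·f(k) = k**2 + k/3.
deg f ≤ 2 (via 0,0,2).
Solving with deg f ≤ 2: f(k) = -k*(k - 1)/3.
Certificate R = B(k−1)f/C = -(k - 1)/(3*k + 1) gives s_k = (-2)**k*k*(k - 1).
Δs = (-2)**k*k*(-3*k - 1), as required.
s_(n+1) = 2*(-2)**n*n*(-n - 1) and s_(0) = 0, so S(n) = 2*(-2)**n*n*(-n - 1).

S(n) = 2*(-2)**n*n*(-n - 1)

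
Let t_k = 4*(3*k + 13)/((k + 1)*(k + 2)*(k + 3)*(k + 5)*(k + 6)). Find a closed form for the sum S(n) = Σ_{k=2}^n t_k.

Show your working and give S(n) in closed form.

S(n) = (n**3 + 11*n**2 + 36*n - 48)/(21*(n**3 + 11*n**2 + 36*n + 36))

r(k) = (k + 1)*(k + 5)*(3*k + 16)/((k + 4)*(k + 7)*(3*k + 13)) after simplifying.
Take A(k)=k + 1, B(k)=k + 7, C(k)=k**2 + 25*k/3 + 52/3.
Key eq: (k + 1)·f(k+1) = (k + 6)·f(k) + (k**2 + 25*k/3 + 52/3).
d = 5 from the (1,1,2) case.
Match coefficients ⇒ f(k) = k*(k + 3)*(k + 4)*(k**2 + 8*k + 17)/30.
Then R = B(k−1)f/C = k*(k + 3)*(k + 6)*(k**2 + 8*k + 17)/(10*(3*k + 13)), so s_k = R(k)·t_k = 2*k*(k**2 + 8*k + 17)/(5*(k**3 + 8*k**2 + 17*k + 10)).
Check: Δs_k = 4*(3*k + 13)/(k**5 + 17*k**4 + 107*k**3 + 307*k**2 + 396*k + 180). ✓
Σ_(k=2)^n t_k = s_(n+1) − s_(2) = (2*(n**3 + 11*n**2 + 36*n + 26)/(5*(n**3 + 11*n**2 + 36*n + 36))) − (37/105), i.e. (n**3 + 11*n**2 + 36*n - 48)/(21*(n**3 + 11*n**2 + 36*n + 36)).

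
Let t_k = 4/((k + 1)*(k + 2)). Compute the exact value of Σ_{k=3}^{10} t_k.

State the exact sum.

Σ = 2/3

t_(k+1)/t_k = (k + 1)/(k + 3).
Factor: A=k + 1; B=k + 3; C=1.
Need (k + 1)·f(k+1) − (k + 2)·f(k) = 1.
From deg A=1, deg B=1, deg C=0: d=1.
Solving with deg f ≤ 1: f(k) = k.
R(k) = B(k−1)·f(k)/C(k) = k*(k + 2); s_k = R·t_k = 4*k/(k + 1).
Verify: 4/(k**2 + 3*k + 2) matches t_k.
Telescoping: Σ = s_(11) − s_(3) = 11/3 − (3) = 2/3.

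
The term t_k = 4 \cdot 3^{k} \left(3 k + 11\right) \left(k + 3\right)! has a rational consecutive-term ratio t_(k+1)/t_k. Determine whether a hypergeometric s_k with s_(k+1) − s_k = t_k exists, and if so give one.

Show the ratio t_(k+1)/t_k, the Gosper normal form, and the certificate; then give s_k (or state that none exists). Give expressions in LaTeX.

s_k = 4 \cdot 3^{k} \left(k + 3\right)!

Compute t_(k+1)/t_k: get 3*(k + 4)*(3*k + 14)/(3*k + 11).
Normal form (A,B,C) = (3*k + 12, 1, k + 11/3).
f must satisfy (3*k + 12)·f(k+1) − (1)·f(k) = k + 11/3.
Bound: deg f ≤ 0.
Coefficient equations give f(k) = 1/3.
So s_k = (B(k−1)f/C)·t_k = (1/(3*k + 11))·t_k = 4*3**k*factorial(k + 3).
s_(k+1) − s_k = 4*3**k*(3*k + 11)*factorial(k + 3) = t_k.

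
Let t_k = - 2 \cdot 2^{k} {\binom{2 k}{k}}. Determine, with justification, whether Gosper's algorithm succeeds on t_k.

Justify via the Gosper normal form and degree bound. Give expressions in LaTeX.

No — key equation has no polynomial f.

The ratio is 4*(2*k + 1)/(k + 1).
Factor: A=8*k + 4; B=k + 1; C=1.
Key eq: (8*k + 4)·f(k+1) = (k)·f(k) + (1).
deg f ≤ -1 (via 1,1,0).
Negative degree bound (-1): no f exists, t_k not Gosper-summable.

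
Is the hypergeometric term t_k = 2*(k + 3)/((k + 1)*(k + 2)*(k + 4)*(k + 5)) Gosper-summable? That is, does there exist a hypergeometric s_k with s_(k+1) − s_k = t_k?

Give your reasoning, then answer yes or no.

Yes. s_k = k*(k + 5)/(4*(k**2 + 5*k + 4)).

Ratio r(k) = (k + 1)*(k + 4)**2/((k + 3)**2*(k + 6)).
Normal form (A,B,C) = (k + 1, k + 6, k**2 + 6*k + 9).
Key eq: (k + 1)·f(k+1) = (k + 5)·f(k) + (k**2 + 6*k + 9).
From deg A=1, deg B=1, deg C=2: d=4.
Match coefficients ⇒ f(k) = k*(k + 2)*(k + 3)*(k + 5)/8.
So s_k = (B(k−1)f/C)·t_k = (k*(k + 2)*(k + 5)**2/(8*(k + 3)))·t_k = k*(k + 5)/(4*(k**2 + 5*k + 4)).
Check: Δs_k = 2*(k + 3)/(k**4 + 12*k**3 + 49*k**2 + 78*k + 40). ✓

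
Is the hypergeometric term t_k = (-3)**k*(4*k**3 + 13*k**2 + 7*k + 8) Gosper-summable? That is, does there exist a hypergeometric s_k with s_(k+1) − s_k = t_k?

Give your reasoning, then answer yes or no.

Compute t_(k+1)/t_k: get 3*(-4*k**3 - 25*k**2 - 45*k - 32)/(4*k**3 + 13*k**2 + 7*k + 8).
A = -3, B = 1, C = k**3 + 13*k**2/4 + 7*k/4 + 2.
Key eq: (-3)·f(k+1) = (1)·f(k) + (k**3 + 13*k**2/4 + 7*k/4 + 2).
Bound: deg f ≤ 3.
Solving with deg f ≤ 3: f(k) = -(k**3 + k**2 - 2*k + 2)/4.
R(k) = B(k−1)·f(k)/C(k) = -(k**3 + k**2 - 2*k + 2)/(4*k**3 + 13*k**2 + 7*k + 8); s_k = R·t_k = (-3)**k*(-k**3 - k**2 + 2*k - 2).
Δs = (-3)**k*(4*k**3 + 13*k**2 + 7*k + 8), as required.

Yes. s_k = (-3)**k*(-k**3 - k**2 + 2*k - 2).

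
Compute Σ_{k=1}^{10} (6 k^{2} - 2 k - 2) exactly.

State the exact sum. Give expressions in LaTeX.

Σ = 2180

r(k) = (k - 3*(k + 1)**2 + 2)/(-3*k**2 + k + 1) after simplifying.
Gosper form: A/B · C(k+1)/C(k) with A=1, B=1, C=k**2 - k/3 - 1/3.
Solve (1)·f(k+1) − (1)·f(k) = k**2 - k/3 - 1/3.
Bound: deg f ≤ 3.
Solve for f: f(k) = k**2*(k - 2)/3 (degree 3 ≤ 3).
Then R = B(k−1)f/C = k**2*(k - 2)/(3*k**2 - k - 1), so s_k = R(k)·t_k = 2*k**2*(k - 2).
Check: Δs_k = 6*k**2 - 2*k - 2. ✓
Telescoping: Σ = s_(11) − s_(1) = 2178 − (-2) = 2180.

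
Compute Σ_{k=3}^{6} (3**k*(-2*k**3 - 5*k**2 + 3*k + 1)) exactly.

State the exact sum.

Σ = -537732

Ratio r(k) = 3*(2*k**3 + 11*k**2 + 13*k + 3)/(2*k**3 + 5*k**2 - 3*k - 1).
Gosper form: A/B · C(k+1)/C(k) with A=3, B=1, C=k**3 + 5*k**2/2 - 3*k/2 - 1/2.
Need (3)·f(k+1) − (1)·f(k) = k**3 + 5*k**2/2 - 3*k/2 - 1/2.
deg f ≤ 3 (via 0,0,3).
Match coefficients ⇒ f(k) = (k - 1)*(k**2 - k - 1)/2.
Then R = B(k−1)f/C = (k - 1)*(k**2 - k - 1)/(2*k**3 + 5*k**2 - 3*k - 1), so s_k = R(k)·t_k = 3**k*(-k**3 + 2*k**2 - 1).
Verify: 3**k*(-2*k**3 - 5*k**2 + 3*k + 1) matches t_k.
Evaluate s at k=7 and k=3: -538002 and -270; difference -537732.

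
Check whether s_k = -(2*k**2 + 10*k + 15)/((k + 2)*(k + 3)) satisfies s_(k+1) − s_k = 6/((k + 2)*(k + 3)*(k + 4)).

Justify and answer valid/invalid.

s_(k+1) = (-10*k - 2*(k + 1)**2 - 25)/((k + 3)*(k + 4))
s_(k+1) − s_k = 6/(k**3 + 9*k**2 + 26*k + 24)
(s_(k+1) − s_k) − t_k = 0

valid; difference matches t_k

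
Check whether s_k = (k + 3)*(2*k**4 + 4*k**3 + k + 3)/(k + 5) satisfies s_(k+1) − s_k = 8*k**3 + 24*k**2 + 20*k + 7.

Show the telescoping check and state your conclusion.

s_(k+1) = (k + 4)*(k + 2*(k + 1)**4 + 4*(k + 1)**3 + 4)/(k + 6)
s_(k+1) − s_k = (8*k**5 + 100*k**4 + 404*k**3 + 667*k**2 + 465*k + 146)/(k**2 + 11*k + 30)
(s_(k+1) − s_k) − t_k = 4*(-3*k**4 - 30*k**3 - 70*k**2 - 53*k - 16)/(k**2 + 11*k + 30)

Invalid: residual 4*(-3*k**4 - 30*k**3 - 70*k**2 - 53*k - 16)/(k**2 + 11*k + 30) ≠ 0.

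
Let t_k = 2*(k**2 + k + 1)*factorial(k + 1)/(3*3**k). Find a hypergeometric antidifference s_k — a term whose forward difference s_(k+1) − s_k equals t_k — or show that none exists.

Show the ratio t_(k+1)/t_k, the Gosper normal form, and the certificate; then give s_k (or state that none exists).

Compute t_(k+1)/t_k: get (k + 2)*(k + (k + 1)**2 + 2)/(3*(k**2 + k + 1)).
Gosper form: A/B · C(k+1)/C(k) with A=k/3 + 2/3, B=1, C=k**2 + k + 1.
f must satisfy (k/3 + 2/3)·f(k+1) − (1)·f(k) = k**2 + k + 1.
From deg A=1, deg B=0, deg C=2: d=1.
A polynomial solution: f(k) = 3*(k + 1).
Get s_k = R·t_k = 2*(k + 1)*factorial(k + 1)/3**k with R(k) = B(k−1)f(k)/C(k) = 3*(k + 1)/(k**2 + k + 1).
Check: Δs_k = 2*(k**2 + k + 1)*factorial(k + 1)/(3*3**k). ✓

s_k = 2*(k + 1)*factorial(k + 1)/3**k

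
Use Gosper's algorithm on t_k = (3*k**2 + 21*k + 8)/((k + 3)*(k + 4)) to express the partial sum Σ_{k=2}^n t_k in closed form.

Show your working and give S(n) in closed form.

Ratio r(k) = (k + 3)*(21*k + 3*(k + 1)**2 + 29)/((k + 5)*(3*k**2 + 21*k + 8)).
Factor: A=k + 3; B=k + 5; C=k**2 + 7*k + 8/3.
f must satisfy (k + 3)·f(k+1) − (k + 4)·f(k) = k**2 + 7*k + 8/3.
deg f ≤ 2 (via 1,1,2).
Coefficient equations give f(k) = k*(9*k - 1)/9.
So s_k = (B(k−1)f/C)·t_k = (k*(k + 4)*(9*k - 1)/(3*(3*k**2 + 21*k + 8)))·t_k = k*(9*k - 1)/(3*(k + 3)).
Verify: (3*k**2 + 21*k + 8)/(k**2 + 7*k + 12) matches t_k.
s_(n+1) = (9*n**2 + 17*n + 8)/(3*(n + 4)) and s_(2) = 34/15, so S(n) = (15*n**2 + 17*n - 32)/(5*(n + 4)).

S(n) = (15*n**2 + 17*n - 32)/(5*(n + 4))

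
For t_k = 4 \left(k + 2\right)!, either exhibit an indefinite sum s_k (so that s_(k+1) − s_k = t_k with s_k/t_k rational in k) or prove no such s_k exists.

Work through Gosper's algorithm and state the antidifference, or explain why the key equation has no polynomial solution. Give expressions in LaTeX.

none — t_k is not Gosper-summable

The ratio is k + 3.
Normal form (A,B,C) = (k + 3, 1, 1).
f must satisfy (k + 3)·f(k+1) − (1)·f(k) = 1.
From deg A=1, deg B=0, deg C=0: d=-1.
Negative degree bound (-1): no f exists, t_k not Gosper-summable.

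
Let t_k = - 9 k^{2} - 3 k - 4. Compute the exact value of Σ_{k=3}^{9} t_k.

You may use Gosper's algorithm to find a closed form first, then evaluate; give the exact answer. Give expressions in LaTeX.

Ratio r(k) = (9*k**2 + 21*k + 16)/(9*k**2 + 3*k + 4).
So A=1 and B=1, with C=k**2 + k/3 + 4/9.
Key eq: (1)·f(k+1) = (1)·f(k) + (k**2 + k/3 + 4/9).
From deg A=0, deg B=0, deg C=2: d=3.
Solve for f: f(k) = k*(3*k**2 - 3*k + 4)/9 (degree 3 ≤ 3).
Then R = B(k−1)f/C = k*(3*k**2 - 3*k + 4)/(9*k**2 + 3*k + 4), so s_k = R(k)·t_k = k*(-3*k**2 + 3*k - 4).
Verify: -9*k**2 - 3*k - 4 matches t_k.
Telescoping: Σ = s_(10) − s_(3) = -2740 − (-66) = -2674.

Σ = -2674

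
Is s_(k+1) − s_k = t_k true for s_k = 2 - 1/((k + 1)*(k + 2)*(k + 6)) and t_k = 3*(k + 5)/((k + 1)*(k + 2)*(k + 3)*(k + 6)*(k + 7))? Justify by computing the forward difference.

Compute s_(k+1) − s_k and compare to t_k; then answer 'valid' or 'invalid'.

valid; difference matches t_k

s_(k+1) = 2 - 1/((k + 2)*(k + 3)*(k + 7))
s_(k+1) − s_k = 3*(k + 5)/(k**5 + 19*k**4 + 131*k**3 + 401*k**2 + 540*k + 252)
(s_(k+1) − s_k) − t_k = 0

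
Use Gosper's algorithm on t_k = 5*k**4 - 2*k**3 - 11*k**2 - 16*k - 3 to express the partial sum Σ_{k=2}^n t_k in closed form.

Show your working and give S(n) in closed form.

r(k) = (5*k**4 + 18*k**3 + 13*k**2 - 24*k - 27)/(5*k**4 - 2*k**3 - 11*k**2 - 16*k - 3) after simplifying.
A = 1, B = 1, C = k**4 - 2*k**3/5 - 11*k**2/5 - 16*k/5 - 3/5.
Set up (1)·f(k+1) − (1)·f(k) − (k**4 - 2*k**3/5 - 11*k**2/5 - 16*k/5 - 3/5) = 0.
From deg A=0, deg B=0, deg C=4: d=5.
A polynomial solution: f(k) = k*(k**4 - 3*k**3 - k**2 - 3*k + 3)/5.
Then R = B(k−1)f/C = k*(k**4 - 3*k**3 - k**2 - 3*k + 3)/(5*k**4 - 2*k**3 - 11*k**2 - 16*k - 3), so s_k = R(k)·t_k = k*(k**4 - 3*k**3 - k**2 - 3*k + 3).
s_(k+1) − s_k = 5*k**4 - 2*k**3 - 11*k**2 - 16*k - 3 = t_k.
s_(n+1) = n**5 + 2*n**4 - 3*n**3 - 14*n**2 - 13*n - 3 and s_(2) = -30, so S(n) = n**5 + 2*n**4 - 3*n**3 - 14*n**2 - 13*n + 27.

S(n) = n**5 + 2*n**4 - 3*n**3 - 14*n**2 - 13*n + 27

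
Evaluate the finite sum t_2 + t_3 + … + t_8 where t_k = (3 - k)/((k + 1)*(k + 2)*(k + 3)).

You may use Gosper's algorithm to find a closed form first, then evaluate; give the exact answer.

Step 1: r(k) = (k - 2)*(k + 1)/((k - 3)*(k + 4)).
A = k + 1, B = k + 4, C = k - 3.
Solve (k + 1)·f(k+1) − (k + 3)·f(k) = k - 3.
Degrees (1,1,1) ⇒ d ≤ 2.
A polynomial solution: f(k) = -k*(k + 5)/2.
Then R = B(k−1)f/C = -k*(k + 3)*(k + 5)/(2*(k - 3)), so s_k = R(k)·t_k = k*(k + 5)/(2*(k + 1)*(k + 2)).
Verify: (3 - k)/(k**3 + 6*k**2 + 11*k + 6) matches t_k.
Telescoping: Σ = s_(9) − s_(2) = 63/110 − (7/12) = -7/660.

Σ = -7/660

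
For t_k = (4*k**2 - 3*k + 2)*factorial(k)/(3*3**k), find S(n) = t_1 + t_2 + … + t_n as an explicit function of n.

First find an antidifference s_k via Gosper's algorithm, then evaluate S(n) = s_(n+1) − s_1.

S(n) = 3**(-n - 1)*(-5*3**n + 4*n**2*factorial(n) + 9*n*factorial(n) + 5*factorial(n))

Step 1: r(k) = (4*k**3 + 9*k**2 + 8*k + 3)/(3*(4*k**2 - 3*k + 2)).
Gosper form: A/B · C(k+1)/C(k) with A=k/3 + 1/3, B=1, C=k**2 - 3*k/4 + 1/2.
Need (k/3 + 1/3)·f(k+1) − (1)·f(k) = k**2 - 3*k/4 + 1/2.
From deg A=1, deg B=0, deg C=2: d=1.
Coefficient equations give f(k) = 3*(4*k + 1)/4.
Get s_k = R·t_k = (4*k + 1)*factorial(k)/3**k with R(k) = B(k−1)f(k)/C(k) = 3*(4*k + 1)/(4*k**2 - 3*k + 2).
Δs = (4*k**2 - 3*k + 2)*factorial(k)/(3*3**k), as required.
Σ_(k=1)^n t_k = s_(n+1) − s_(1) = (3**(-n - 1)*(4*n + 5)*factorial(n + 1)) − (5/3), i.e. 3**(-n - 1)*(-5*3**n + 4*n**2*factorial(n) + 9*n*factorial(n) + 5*factorial(n)).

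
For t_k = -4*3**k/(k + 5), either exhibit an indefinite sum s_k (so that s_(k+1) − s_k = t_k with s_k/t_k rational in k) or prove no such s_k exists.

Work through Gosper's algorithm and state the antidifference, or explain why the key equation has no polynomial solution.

none (Gosper's algorithm certifies no s_k)

Step 1: r(k) = 3*(k + 5)/(k + 6).
Gosper form: A/B · C(k+1)/C(k) with A=3*k + 15, B=k + 6, C=1.
f must satisfy (3*k + 15)·f(k+1) − (k + 5)·f(k) = 1.
Bound: deg f ≤ -1.
Bound -1 < 0, so the key equation has no polynomial solution.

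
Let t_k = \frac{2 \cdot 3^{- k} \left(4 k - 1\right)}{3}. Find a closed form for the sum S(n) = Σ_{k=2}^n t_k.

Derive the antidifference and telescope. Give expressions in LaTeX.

S(n) = 3^{- n - 1} \left(3^{n + 1} - 4 n - 5\right)

Compute t_(k+1)/t_k: get (4*k + 3)/(3*(4*k - 1)).
Normal form (A,B,C) = (1/3, 1, k - 1/4).
f must satisfy (1/3)·f(k+1) − (1)·f(k) = k - 1/4.
Degrees (0,0,1) ⇒ d ≤ 1.
A polynomial solution: f(k) = -3*(4*k + 1)/8.
Get s_k = R·t_k = (-4*k - 1)/3**k with R(k) = B(k−1)f(k)/C(k) = -3*(4*k + 1)/(2*(4*k - 1)).
s_(k+1) − s_k = 2*(4*k - 1)/(3*3**k) = t_k.
Telescope: S(n) = s_(n+1) − s_(2) = 3**(-n - 1)*(-4*n - 5) − (-1) = 3**(-n - 1)*(3**(n + 1) - 4*n - 5).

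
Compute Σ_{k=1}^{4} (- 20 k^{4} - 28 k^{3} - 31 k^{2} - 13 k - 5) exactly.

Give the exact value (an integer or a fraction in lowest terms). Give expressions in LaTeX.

The ratio is (20*k**4 + 108*k**3 + 235*k**2 + 239*k + 97)/(20*k**4 + 28*k**3 + 31*k**2 + 13*k + 5).
Gosper form: A/B · C(k+1)/C(k) with A=1, B=1, C=k**4 + 7*k**3/5 + 31*k**2/20 + 13*k/20 + 1/4.
Key eq: (1)·f(k+1) = (1)·f(k) + (k**4 + 7*k**3/5 + 31*k**2/20 + 13*k/20 + 1/4).
From deg A=0, deg B=0, deg C=4: d=5.
Solving with deg f ≤ 5: f(k) = k*(4*k**4 - 3*k**3 + 3*k**2 - 2*k + 3)/20.
Get s_k = R·t_k = k*(-4*k**4 + 3*k**3 - 3*k**2 + 2*k - 3) with R(k) = B(k−1)f(k)/C(k) = k*(4*k**4 - 3*k**3 + 3*k**2 - 2*k + 3)/(20*k**4 + 28*k**3 + 31*k**2 + 13*k + 5).
Check: Δs_k = -20*k**4 - 28*k**3 - 31*k**2 - 13*k - 5. ✓
Telescoping: Σ = s_(5) − s_(1) = -10965 − (-5) = -10960.

Σ = -10960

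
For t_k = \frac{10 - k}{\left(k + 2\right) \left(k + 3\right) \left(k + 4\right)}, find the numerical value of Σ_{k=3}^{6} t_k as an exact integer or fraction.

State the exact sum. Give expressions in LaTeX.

Ratio r(k) = (k - 9)*(k + 2)/((k - 10)*(k + 5)).
A = k + 2, B = k + 5, C = k - 10.
Key eq: (k + 2)·f(k+1) = (k + 4)·f(k) + (k - 10).
From deg A=1, deg B=1, deg C=1: d=2.
A polynomial solution: f(k) = -k*(2*k + 13)/3.
R(k) = B(k−1)·f(k)/C(k) = -k*(k + 4)*(2*k + 13)/(3*(k - 10)); s_k = R·t_k = k*(2*k + 13)/(3*(k + 2)*(k + 3)).
Δs = (10 - k)/(k**3 + 9*k**2 + 26*k + 24), as required.
Sum = s_(7) − s_(3); s_(7) = 7/10, s_(3) = 19/30 ⇒ 1/15.

Σ = 1/15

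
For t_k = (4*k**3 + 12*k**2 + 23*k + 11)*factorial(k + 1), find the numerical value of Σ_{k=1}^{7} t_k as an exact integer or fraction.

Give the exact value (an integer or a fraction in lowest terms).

Compute t_(k+1)/t_k: get (4*k**4 + 32*k**3 + 107*k**2 + 168*k + 100)/(4*k**3 + 12*k**2 + 23*k + 11).
Gosper form: A/B · C(k+1)/C(k) with A=k + 2, B=1, C=k**3 + 3*k**2 + 23*k/4 + 11/4.
Need (k + 2)·f(k+1) − (1)·f(k) = k**3 + 3*k**2 + 23*k/4 + 11/4.
Bound: deg f ≤ 2.
A polynomial solution: f(k) = (4*k**2 + 3)/4.
Then R = B(k−1)f/C = (4*k**2 + 3)/(4*k**3 + 12*k**2 + 23*k + 11), so s_k = R(k)·t_k = (4*k**2 + 3)*factorial(k + 1).
s_(k+1) − s_k = (4*k**3 + 12*k**2 + 23*k + 11)*factorial(k + 1) = t_k.
Sum = s_(8) − s_(1); s_(8) = 93985920, s_(1) = 14 ⇒ 93985906.

Σ = 93985906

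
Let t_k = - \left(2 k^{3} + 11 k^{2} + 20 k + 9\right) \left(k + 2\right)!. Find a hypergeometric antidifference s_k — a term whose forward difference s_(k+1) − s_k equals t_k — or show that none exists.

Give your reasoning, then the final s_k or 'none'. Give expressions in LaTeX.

s_k = - \left(2 k^{2} + 3 k - 3\right) \left(k + 2\right)!

Step 1: r(k) = (2*k**4 + 23*k**3 + 99*k**2 + 186*k + 126)/(2*k**3 + 11*k**2 + 20*k + 9).
A = k + 3, B = 1, C = k**3 + 11*k**2/2 + 10*k + 9/2.
Key eq: (k + 3)·f(k+1) = (1)·f(k) + (k**3 + 11*k**2/2 + 10*k + 9/2).
Bound: deg f ≤ 2.
Coefficient equations give f(k) = (2*k**2 + 3*k - 3)/2.
Get s_k = R·t_k = -(2*k**2 + 3*k - 3)*factorial(k + 2) with R(k) = B(k−1)f(k)/C(k) = (2*k**2 + 3*k - 3)/(2*k**3 + 11*k**2 + 20*k + 9).
Verify: -(2*k**3 + 11*k**2 + 20*k + 9)*factorial(k + 2) matches t_k.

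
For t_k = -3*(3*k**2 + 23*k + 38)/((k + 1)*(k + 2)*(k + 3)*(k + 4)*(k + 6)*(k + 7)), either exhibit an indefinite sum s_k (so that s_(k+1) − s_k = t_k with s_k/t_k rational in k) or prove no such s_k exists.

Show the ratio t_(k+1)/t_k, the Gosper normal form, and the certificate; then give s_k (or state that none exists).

Compute t_(k+1)/t_k: get (k + 1)*(k + 6)*(23*k + 3*(k + 1)**2 + 61)/((k + 5)*(k + 8)*(3*k**2 + 23*k + 38)).
A = k + 1, B = k + 8, C = k**3 + 38*k**2/3 + 51*k + 190/3.
Key eq: (k + 1)·f(k+1) = (k + 7)·f(k) + (k**3 + 38*k**2/3 + 51*k + 190/3).
Bound: deg f ≤ 6.
Solving with deg f ≤ 6: f(k) = k*(k + 2)*(k + 4)*(k + 5)*(k**2 + 10*k + 27)/54.
R(k) = B(k−1)·f(k)/C(k) = k*(k + 2)*(k + 4)*(k + 7)*(k**2 + 10*k + 27)/(18*(3*k**2 + 23*k + 38)); s_k = R·t_k = k*(-k**2 - 10*k - 27)/(6*(k**3 + 10*k**2 + 27*k + 18)).
Verify: 3*(-3*k**2 - 23*k - 38)/(k**6 + 23*k**5 + 207*k**4 + 925*k**3 + 2144*k**2 + 2412*k + 1008) matches t_k.

s_k = k*(-k**2 - 10*k - 27)/(6*(k**3 + 10*k**2 + 27*k + 18))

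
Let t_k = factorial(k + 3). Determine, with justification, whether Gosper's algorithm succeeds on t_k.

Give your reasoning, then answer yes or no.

No. Not Gosper-summable.

Compute t_(k+1)/t_k: get k + 4.
A = k + 4, B = 1, C = 1.
Need (k + 4)·f(k+1) − (1)·f(k) = 1.
Degrees (1,0,0) ⇒ d ≤ -1.
Bound -1 < 0, so the key equation has no polynomial solution.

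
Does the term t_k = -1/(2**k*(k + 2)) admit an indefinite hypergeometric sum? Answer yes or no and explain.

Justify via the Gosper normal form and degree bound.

Ratio r(k) = (k + 2)/(2*(k + 3)).
Normal form (A,B,C) = (k/2 + 1, k + 3, 1).
f must satisfy (k/2 + 1)·f(k+1) − (k + 2)·f(k) = 1.
From deg A=1, deg B=1, deg C=0: d=-1.
Bound -1 < 0, so the key equation has no polynomial solution.

No; the degree bound rules out any f.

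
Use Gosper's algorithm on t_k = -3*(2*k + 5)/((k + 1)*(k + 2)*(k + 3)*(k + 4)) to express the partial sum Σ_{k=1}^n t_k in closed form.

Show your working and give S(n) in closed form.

t_(k+1)/t_k = (k + 1)*(2*k + 7)/((k + 5)*(2*k + 5)).
Factor: A=k + 1; B=k + 5; C=k + 5/2.
Key eq: (k + 1)·f(k+1) = (k + 4)·f(k) + (k + 5/2).
From deg A=1, deg B=1, deg C=1: d=3.
A polynomial solution: f(k) = k*(k + 2)*(k + 4)/6.
R(k) = B(k−1)·f(k)/C(k) = k*(k + 2)*(k + 4)**2/(3*(2*k + 5)); s_k = R·t_k = k*(-k - 4)/(k**2 + 4*k + 3).
Check: Δs_k = 3*(-2*k - 5)/(k**4 + 10*k**3 + 35*k**2 + 50*k + 24). ✓
Σ_(k=1)^n t_k = s_(n+1) − s_(1) = ((-n**2 - 6*n - 5)/(n**2 + 6*n + 8)) − (-5/8), i.e. 3*n*(-n - 6)/(8*(n**2 + 6*n + 8)).

S(n) = 3*n*(-n - 6)/(8*(n**2 + 6*n + 8))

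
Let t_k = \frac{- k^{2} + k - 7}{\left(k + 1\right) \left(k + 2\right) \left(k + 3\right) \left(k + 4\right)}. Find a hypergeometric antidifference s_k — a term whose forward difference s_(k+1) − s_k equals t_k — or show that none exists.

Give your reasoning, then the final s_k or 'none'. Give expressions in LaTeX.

s_k = \frac{k \left(- k^{2} - 4 k - 9\right)}{2 \left(k + 1\right) \left(k + 2\right) \left(k + 3\right)}

t_(k+1)/t_k = (k + 1)*(-k + (k + 1)**2 + 6)/((k + 5)*(k**2 - k + 7)).
Take A(k)=k + 1, B(k)=k + 5, C(k)=k**2 - k + 7.
Solve (k + 1)·f(k+1) − (k + 4)·f(k) = k**2 - k + 7.
d = 3 from the (1,1,2) case.
Solving with deg f ≤ 3: f(k) = k*(k**2 + 4*k + 9)/2.
So s_k = (B(k−1)f/C)·t_k = (k*(k + 4)*(k**2 + 4*k + 9)/(2*(k**2 - k + 7)))·t_k = k*(-k**2 - 4*k - 9)/(2*(k + 1)*(k + 2)*(k + 3)).
Check: Δs_k = (-k**2 + k - 7)/(k**4 + 10*k**3 + 35*k**2 + 50*k + 24). ✓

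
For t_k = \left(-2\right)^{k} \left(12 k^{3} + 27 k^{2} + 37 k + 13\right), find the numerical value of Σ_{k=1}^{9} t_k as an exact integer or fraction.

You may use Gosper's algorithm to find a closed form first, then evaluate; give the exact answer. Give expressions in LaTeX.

r(k) = 2*(-12*k**3 - 63*k**2 - 127*k - 89)/(12*k**3 + 27*k**2 + 37*k + 13) after simplifying.
Normal form (A,B,C) = (-2, 1, k**3 + 9*k**2/4 + 37*k/12 + 13/12).
Set up (-2)·f(k+1) − (1)·f(k) − (k**3 + 9*k**2/4 + 37*k/12 + 13/12) = 0.
Degrees (0,0,3) ⇒ d ≤ 3.
Solve for f: f(k) = -(4*k**3 + k**2 + 3*k - 1)/12 (degree 3 ≤ 3).
Certificate R = B(k−1)f/C = -(4*k**3 + k**2 + 3*k - 1)/(12*k**3 + 27*k**2 + 37*k + 13) gives s_k = (-2)**k*(-4*k**3 - k**2 - 3*k + 1).
Check: Δs_k = (-2)**k*(12*k**3 + 27*k**2 + 37*k + 13). ✓
Sum = s_(10) − s_(1); s_(10) = -4228096, s_(1) = 14 ⇒ -4228110.

Σ = -4228110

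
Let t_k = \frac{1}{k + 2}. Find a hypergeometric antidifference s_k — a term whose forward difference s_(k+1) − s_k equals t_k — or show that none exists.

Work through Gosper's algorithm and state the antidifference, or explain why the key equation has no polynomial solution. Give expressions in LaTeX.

t_(k+1)/t_k = (k + 2)/(k + 3).
So A=k + 2 and B=k + 3, with C=1.
Need (k + 2)·f(k+1) − (k + 2)·f(k) = 1.
Bound: deg f ≤ 0.
f = c0 ⇒ A·f(k+1) − B(k−1)·f(k) − C = -1. The system {-1 = 0} is inconsistent; no antidifference.

no hypergeometric antidifference exists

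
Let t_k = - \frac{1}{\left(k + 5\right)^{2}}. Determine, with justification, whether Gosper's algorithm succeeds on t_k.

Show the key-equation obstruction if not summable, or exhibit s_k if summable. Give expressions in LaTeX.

The ratio is (k + 5)**2/(k + 6)**2.
Normal form (A,B,C) = (k**2 + 10*k + 25, k**2 + 12*k + 36, 1).
Need (k**2 + 10*k + 25)·f(k+1) − (k**2 + 10*k + 25)·f(k) = 1.
Bound: deg f ≤ 0.
Put f(k) = c0: A·f(k+1) − B(k−1)·f(k) − C = -1; need -1 = 0 — inconsistent ⇒ no f, not summable.

No — key equation has no polynomial f.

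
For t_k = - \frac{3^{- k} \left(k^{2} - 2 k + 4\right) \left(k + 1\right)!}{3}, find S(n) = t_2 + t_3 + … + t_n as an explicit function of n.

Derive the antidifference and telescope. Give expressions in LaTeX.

Compute t_(k+1)/t_k: get (k + 2)*(-2*k + (k + 1)**2 + 2)/(3*(k**2 - 2*k + 4)).
Factor: A=k/3 + 2/3; B=1; C=k**2 - 2*k + 4.
Need (k/3 + 2/3)·f(k+1) − (1)·f(k) = k**2 - 2*k + 4.
deg f ≤ 1 (via 1,0,2).
A polynomial solution: f(k) = 3*(k - 2).
R(k) = B(k−1)·f(k)/C(k) = 3*(k - 2)/(k**2 - 2*k + 4); s_k = R·t_k = -(k - 2)*factorial(k + 1)/3**k.
Δs = -(k**2 - 2*k + 4)*factorial(k + 1)/(3*3**k), as required.
Σ_(k=2)^n t_k = s_(n+1) − s_(2) = (-3**(-n - 1)*(n - 1)*factorial(n + 2)) − (0), i.e. -3**(-n - 1)*(n - 1)*factorial(n + 2).

S(n) = - 3^{- n - 1} \left(n - 1\right) \left(n + 2\right)!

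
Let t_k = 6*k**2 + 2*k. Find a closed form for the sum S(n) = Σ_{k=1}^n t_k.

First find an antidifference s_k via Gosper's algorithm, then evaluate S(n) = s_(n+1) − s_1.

Compute t_(k+1)/t_k: get (k + 3*(k + 1)**2 + 1)/(k*(3*k + 1)).
Take A(k)=1, B(k)=1, C(k)=k**2 + k/3.
Need (1)·f(k+1) − (1)·f(k) = k**2 + k/3.
Bound: deg f ≤ 3.
A polynomial solution: f(k) = k**2*(k - 1)/3.
So s_k = (B(k−1)f/C)·t_k = (k*(k - 1)/(3*k + 1))·t_k = 2*k**2*(k - 1).
Δs = 2*k*(3*k + 1), as required.
Telescope: S(n) = s_(n+1) − s_(1) = 2*n*(n**2 + 2*n + 1) − (0) = 2*n*(n**2 + 2*n + 1).

S(n) = 2*n*(n**2 + 2*n + 1)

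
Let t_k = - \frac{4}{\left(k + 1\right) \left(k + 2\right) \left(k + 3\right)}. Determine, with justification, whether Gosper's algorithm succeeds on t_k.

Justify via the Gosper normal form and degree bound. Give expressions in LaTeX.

t_(k+1)/t_k = (k + 1)/(k + 4).
Take A(k)=k + 1, B(k)=k + 4, C(k)=1.
Set up (k + 1)·f(k+1) − (k + 3)·f(k) − (1) = 0.
deg f ≤ 2 (via 1,1,0).
Solving with deg f ≤ 2: f(k) = k*(k + 3)/4.
R(k) = B(k−1)·f(k)/C(k) = k*(k + 3)**2/4; s_k = R·t_k = k*(-k - 3)/((k + 1)*(k + 2)).
Check: Δs_k = -4/(k**3 + 6*k**2 + 11*k + 6). ✓

Yes. s_k = \frac{k \left(- k - 3\right)}{\left(k + 1\right) \left(k + 2\right)}.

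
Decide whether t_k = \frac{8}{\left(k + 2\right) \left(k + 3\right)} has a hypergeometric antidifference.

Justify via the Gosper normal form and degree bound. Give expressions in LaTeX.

Yes. s_k = \frac{4 k}{k + 2}.

r(k) = (k + 2)/(k + 4) after simplifying.
Gosper form: A/B · C(k+1)/C(k) with A=k + 2, B=k + 4, C=1.
Key eq: (k + 2)·f(k+1) = (k + 3)·f(k) + (1).
Bound: deg f ≤ 1.
Coefficient equations give f(k) = k/2.
R(k) = B(k−1)·f(k)/C(k) = k*(k + 3)/2; s_k = R·t_k = 4*k/(k + 2).
s_(k+1) − s_k = 8/(k**2 + 5*k + 6) = t_k.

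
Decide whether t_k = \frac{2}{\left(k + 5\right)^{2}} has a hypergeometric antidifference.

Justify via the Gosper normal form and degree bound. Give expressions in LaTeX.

No — the linear system for f has no solution.

Step 1: r(k) = (k + 5)**2/(k + 6)**2.
Gosper form: A/B · C(k+1)/C(k) with A=k**2 + 10*k + 25, B=k**2 + 12*k + 36, C=1.
Solve (k**2 + 10*k + 25)·f(k+1) − (k**2 + 10*k + 25)·f(k) = 1.
deg f ≤ 0 (via 2,2,0).
f = c0 ⇒ A·f(k+1) − B(k−1)·f(k) − C = -1. The system {-1 = 0} is inconsistent; no antidifference.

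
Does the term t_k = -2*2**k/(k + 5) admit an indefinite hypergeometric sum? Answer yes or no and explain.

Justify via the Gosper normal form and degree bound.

No — t_k has no hypergeometric antidifference.

Compute t_(k+1)/t_k: get 2*(k + 5)/(k + 6).
Take A(k)=2*k + 10, B(k)=k + 6, C(k)=1.
Set up (2*k + 10)·f(k+1) − (k + 5)·f(k) − (1) = 0.
Degrees (1,1,0) ⇒ d ≤ -1.
Negative degree bound (-1): no f exists, t_k not Gosper-summable.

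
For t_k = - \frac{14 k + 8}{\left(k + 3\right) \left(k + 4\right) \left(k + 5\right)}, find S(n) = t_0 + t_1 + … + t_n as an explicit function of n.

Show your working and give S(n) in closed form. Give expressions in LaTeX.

Step 1: r(k) = (k + 3)*(7*k + 11)/((k + 6)*(7*k + 4)).
Factor: A=k + 3; B=k + 6; C=k + 4/7.
f must satisfy (k + 3)·f(k+1) − (k + 5)·f(k) = k + 4/7.
Bound: deg f ≤ 2.
Coefficient equations give f(k) = k*(25*k + 7)/168.
Certificate R = B(k−1)f/C = k*(k + 5)*(25*k + 7)/(24*(7*k + 4)) gives s_k = -k*(25*k + 7)/(12*(k + 3)*(k + 4)).
s_(k+1) − s_k = 2*(-7*k - 4)/(k**3 + 12*k**2 + 47*k + 60) = t_k.
Σ_(k=0)^n t_k = s_(n+1) − s_(0) = ((-25*n**2 - 57*n - 32)/(12*(n**2 + 9*n + 20))) − (0), i.e. (-25*n**2 - 57*n - 32)/(12*(n**2 + 9*n + 20)).

S(n) = \frac{- 25 n^{2} - 57 n - 32}{12 \left(n^{2} + 9 n + 20\right)}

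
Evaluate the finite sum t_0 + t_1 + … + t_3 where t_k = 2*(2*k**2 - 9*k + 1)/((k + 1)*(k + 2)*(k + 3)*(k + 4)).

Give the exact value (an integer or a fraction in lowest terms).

t_(k+1)/t_k = (2*k**3 - 3*k**2 - 11*k - 6)/(2*k**3 + k**2 - 44*k + 5).
Take A(k)=k + 1, B(k)=k + 5, C(k)=k**2 - 9*k/2 + 1/2.
Key eq: (k + 1)·f(k+1) = (k + 4)·f(k) + (k**2 - 9*k/2 + 1/2).
Degrees (1,1,2) ⇒ d ≤ 3.
Match coefficients ⇒ f(k) = k*(k**2 - 18*k + 29)/24.
Certificate R = B(k−1)f/C = k*(k + 4)*(k**2 - 18*k + 29)/(12*(2*k**2 - 9*k + 1)) gives s_k = k*(k**2 - 18*k + 29)/(6*(k + 1)*(k + 2)*(k + 3)).
s_(k+1) − s_k = 2*(2*k**2 - 9*k + 1)/(k**4 + 10*k**3 + 35*k**2 + 50*k + 24) = t_k.
Sum = s_(4) − s_(0); s_(4) = -3/35, s_(0) = 0 ⇒ -3/35.

Σ = -3/35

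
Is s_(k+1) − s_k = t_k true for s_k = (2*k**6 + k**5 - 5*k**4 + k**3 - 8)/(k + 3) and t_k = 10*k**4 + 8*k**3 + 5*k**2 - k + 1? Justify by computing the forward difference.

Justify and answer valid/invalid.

s_(k+1) = (2*(k + 1)**6 + (k + 1)**5 - 5*(k + 1)**4 + (k + 1)**3 - 8)/(k + 4)
s_(k+1) − s_k = (10*k**6 + 70*k**5 + 140*k**4 + 102*k**3 + 39*k**2 - k + 5)/(k**2 + 7*k + 12)
(s_(k+1) − s_k) − t_k = (-8*k**5 - 41*k**4 - 28*k**3 - 15*k**2 + 4*k - 7)/(k**2 + 7*k + 12)

Invalid: residual (-8*k**5 - 41*k**4 - 28*k**3 - 15*k**2 + 4*k - 7)/(k**2 + 7*k + 12) ≠ 0.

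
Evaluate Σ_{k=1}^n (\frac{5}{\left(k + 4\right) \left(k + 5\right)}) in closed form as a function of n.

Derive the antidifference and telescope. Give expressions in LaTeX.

Ratio r(k) = (k + 4)/(k + 6).
So A=k + 4 and B=k + 6, with C=1.
Need (k + 4)·f(k+1) − (k + 5)·f(k) = 1.
Bound: deg f ≤ 1.
Coefficient equations give f(k) = k/4.
Then R = B(k−1)f/C = k*(k + 5)/4, so s_k = R(k)·t_k = 5*k/(4*(k + 4)).
Check: Δs_k = 5/(k**2 + 9*k + 20). ✓
Telescope: S(n) = s_(n+1) − s_(1) = 5*(n + 1)/(4*(n + 5)) − (1/4) = n/(n + 5).

S(n) = \frac{n}{n + 5}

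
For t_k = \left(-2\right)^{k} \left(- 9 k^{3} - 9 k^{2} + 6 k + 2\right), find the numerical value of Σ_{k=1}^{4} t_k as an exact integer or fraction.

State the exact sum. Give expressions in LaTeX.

Step 1: r(k) = 2*(-9*k**3 - 36*k**2 - 39*k - 10)/(9*k**3 + 9*k**2 - 6*k - 2).
Factor: A=-2; B=1; C=k**3 + k**2 - 2*k/3 - 2/9.
Set up (-2)·f(k+1) − (1)·f(k) − (k**3 + k**2 - 2*k/3 - 2/9) = 0.
deg f ≤ 3 (via 0,0,3).
Match coefficients ⇒ f(k) = -(k + 1)*(3*k**2 - 6*k + 2)/9.
Then R = B(k−1)f/C = -(k + 1)*(3*k**2 - 6*k + 2)/(9*k**3 + 9*k**2 - 6*k - 2), so s_k = R(k)·t_k = (-2)**k*(3*k**3 - 3*k**2 - 4*k + 2).
Δs = (-2)**k*(-9*k**3 - 9*k**2 + 6*k + 2), as required.
Σ_(k=1)^(4) t_k = s_(5) − s_(1) = -9024 − (4) = -9028.

Σ = -9028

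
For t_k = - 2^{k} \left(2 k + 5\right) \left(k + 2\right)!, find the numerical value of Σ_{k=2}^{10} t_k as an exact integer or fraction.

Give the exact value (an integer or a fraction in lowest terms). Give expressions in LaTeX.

Ratio r(k) = 2*(k + 3)*(2*k + 7)/(2*k + 5).
A = 2*k + 6, B = 1, C = k + 5/2.
Set up (2*k + 6)·f(k+1) − (1)·f(k) − (k + 5/2) = 0.
d = 0 from the (1,0,1) case.
Solve for f: f(k) = 1/2 (degree 0 ≤ 0).
Then R = B(k−1)f/C = 1/(2*k + 5), so s_k = R(k)·t_k = -2**k*factorial(k + 2).
Check: Δs_k = -2**k*(2*k + 5)*factorial(k + 2). ✓
Telescoping: Σ = s_(11) − s_(2) = -12752938598400 − (-96) = -12752938598304.

Σ = -12752938598304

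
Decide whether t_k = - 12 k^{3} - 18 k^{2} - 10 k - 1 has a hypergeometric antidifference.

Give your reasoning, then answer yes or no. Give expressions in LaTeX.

r(k) = (12*k**3 + 54*k**2 + 82*k + 41)/(12*k**3 + 18*k**2 + 10*k + 1) after simplifying.
Take A(k)=1, B(k)=1, C(k)=k**3 + 3*k**2/2 + 5*k/6 + 1/12.
Solve (1)·f(k+1) − (1)·f(k) = k**3 + 3*k**2/2 + 5*k/6 + 1/12.
From deg A=0, deg B=0, deg C=3: d=4.
Match coefficients ⇒ f(k) = k*(3*k**3 - k - 1)/12.
R(k) = B(k−1)·f(k)/C(k) = k*(3*k**3 - k - 1)/(12*k**3 + 18*k**2 + 10*k + 1); s_k = R·t_k = k*(-3*k**3 + k + 1).
Verify: -12*k**3 - 18*k**2 - 10*k - 1 matches t_k.

Yes. s_k = k \left(- 3 k^{3} + k + 1\right).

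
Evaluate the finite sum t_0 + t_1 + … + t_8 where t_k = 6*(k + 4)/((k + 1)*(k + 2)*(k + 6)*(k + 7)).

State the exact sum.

t_(k+1)/t_k = (k + 1)*(k + 5)*(k + 6)/((k + 3)*(k + 4)*(k + 8)).
Factor: A=k + 1; B=k + 8; C=k**4 + 16*k**3 + 95*k**2 + 248*k + 240.
Key eq: (k + 1)·f(k+1) = (k + 7)·f(k) + (k**4 + 16*k**3 + 95*k**2 + 248*k + 240).
From deg A=1, deg B=1, deg C=4: d=6.
Match coefficients ⇒ f(k) = k*(k + 2)*(k + 3)*(k + 4)*(k + 5)*(k + 7)/12.
Get s_k = R·t_k = k*(k + 7)/(2*(k**2 + 7*k + 6)) with R(k) = B(k−1)f(k)/C(k) = k*(k + 2)*(k + 7)**2/(12*(k + 4)).
Verify: 6*(k + 4)/(k**4 + 16*k**3 + 83*k**2 + 152*k + 84) matches t_k.
Evaluate s at k=9 and k=0: 12/25 and 0; difference 12/25.

Σ = 12/25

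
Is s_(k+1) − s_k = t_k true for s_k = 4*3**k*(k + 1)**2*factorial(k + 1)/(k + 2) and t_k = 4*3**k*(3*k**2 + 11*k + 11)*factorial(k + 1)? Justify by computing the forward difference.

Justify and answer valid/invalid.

Invalid: residual -4*3**k*(3*k**3 + 17*k**2 + 32*k + 21)*factorial(k + 1)/((k + 2)*(k + 3)) ≠ 0.

s_(k+1) = 12*3**k*(k + 2)**2*factorial(k + 2)/(k + 3)
s_(k+1) − s_k = 4*3**k*(3*k**4 + 23*k**3 + 67*k**2 + 89*k + 45)*factorial(k + 1)/((k + 2)*(k + 3))
(s_(k+1) − s_k) − t_k = -4*3**k*(3*k**3 + 17*k**2 + 32*k + 21)*factorial(k + 1)/((k + 2)*(k + 3))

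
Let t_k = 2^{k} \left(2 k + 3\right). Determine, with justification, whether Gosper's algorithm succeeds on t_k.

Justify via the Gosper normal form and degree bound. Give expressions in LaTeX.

The ratio is 2*(2*k + 5)/(2*k + 3).
Gosper form: A/B · C(k+1)/C(k) with A=2, B=1, C=k + 3/2.
f must satisfy (2)·f(k+1) − (1)·f(k) = k + 3/2.
Bound: deg f ≤ 1.
Match coefficients ⇒ f(k) = (2*k - 1)/2.
Certificate R = B(k−1)f/C = (2*k - 1)/(2*k + 3) gives s_k = 2**k*(2*k - 1).
s_(k+1) − s_k = 2**k*(2*k + 3) = t_k.

Yes. s_k = 2^{k} \left(2 k - 1\right).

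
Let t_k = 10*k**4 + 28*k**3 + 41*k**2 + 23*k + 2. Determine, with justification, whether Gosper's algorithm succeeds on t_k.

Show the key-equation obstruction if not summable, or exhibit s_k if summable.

Yes. s_k = k*(2*k**4 + 2*k**3 + 3*k**2 - 2*k - 3).

Ratio r(k) = (10*k**4 + 68*k**3 + 185*k**2 + 229*k + 104)/(10*k**4 + 28*k**3 + 41*k**2 + 23*k + 2).
Factor: A=1; B=1; C=k**4 + 14*k**3/5 + 41*k**2/10 + 23*k/10 + 1/5.
Key eq: (1)·f(k+1) = (1)·f(k) + (k**4 + 14*k**3/5 + 41*k**2/10 + 23*k/10 + 1/5).
Bound: deg f ≤ 5.
Solving with deg f ≤ 5: f(k) = k*(2*k**4 + 2*k**3 + 3*k**2 - 2*k - 3)/10.
Then R = B(k−1)f/C = k*(2*k**4 + 2*k**3 + 3*k**2 - 2*k - 3)/(10*k**4 + 28*k**3 + 41*k**2 + 23*k + 2), so s_k = R(k)·t_k = k*(2*k**4 + 2*k**3 + 3*k**2 - 2*k - 3).
Check: Δs_k = 10*k**4 + 28*k**3 + 41*k**2 + 23*k + 2. ✓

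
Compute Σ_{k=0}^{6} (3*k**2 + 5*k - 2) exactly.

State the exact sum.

Step 1: r(k) = (3*k**2 + 11*k + 6)/(3*k**2 + 5*k - 2).
A = 1, B = 1, C = k**2 + 5*k/3 - 2/3.
Key eq: (1)·f(k+1) = (1)·f(k) + (k**2 + 5*k/3 - 2/3).
d = 3 from the (0,0,2) case.
Coefficient equations give f(k) = k*(k**2 + k - 4)/3.
R(k) = B(k−1)·f(k)/C(k) = k*(k**2 + k - 4)/((k + 2)*(3*k - 1)); s_k = R·t_k = k*(k**2 + k - 4).
Δs = 3*k**2 + 5*k - 2, as required.
Sum = s_(7) − s_(0); s_(7) = 364, s_(0) = 0 ⇒ 364.

Σ = 364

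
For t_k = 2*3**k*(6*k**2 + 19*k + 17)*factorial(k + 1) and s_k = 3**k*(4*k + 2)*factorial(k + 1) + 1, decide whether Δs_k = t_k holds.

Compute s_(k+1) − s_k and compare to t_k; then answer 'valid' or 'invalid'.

valid; difference matches t_k

s_(k+1) = 3**(k + 1)*(4*k + 6)*factorial(k + 2) + 1
s_(k+1) − s_k = 2*3**k*(6*k**2 + 19*k + 17)*factorial(k + 1)
(s_(k+1) − s_k) − t_k = 0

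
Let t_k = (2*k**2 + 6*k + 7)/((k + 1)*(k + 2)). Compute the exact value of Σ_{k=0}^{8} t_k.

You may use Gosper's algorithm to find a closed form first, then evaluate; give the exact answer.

t_(k+1)/t_k = (k + 1)*(6*k + 2*(k + 1)**2 + 13)/((k + 3)*(2*k**2 + 6*k + 7)).
A = k + 1, B = k + 3, C = k**2 + 3*k + 7/2.
Need (k + 1)·f(k+1) − (k + 2)·f(k) = k**2 + 3*k + 7/2.
Degrees (1,1,2) ⇒ d ≤ 2.
Solving with deg f ≤ 2: f(k) = k*(2*k + 5)/2.
Get s_k = R·t_k = k*(2*k + 5)/(k + 1) with R(k) = B(k−1)f(k)/C(k) = k*(k + 2)*(2*k + 5)/(2*k**2 + 6*k + 7).
Check: Δs_k = (2*k**2 + 6*k + 7)/(k**2 + 3*k + 2). ✓
Sum = s_(9) − s_(0); s_(9) = 207/10, s_(0) = 0 ⇒ 207/10.

Σ = 207/10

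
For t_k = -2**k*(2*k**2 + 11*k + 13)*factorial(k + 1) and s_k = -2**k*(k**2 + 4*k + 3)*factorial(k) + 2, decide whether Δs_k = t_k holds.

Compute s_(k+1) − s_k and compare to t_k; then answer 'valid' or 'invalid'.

Valid: the claim telescopes to t_k.

s_(k+1) = -2**(k + 1)*(4*k + (k + 1)**2 + 7)*factorial(k + 1) + 2
s_(k+1) − s_k = -2**k*(2*k**2 + 11*k + 13)*factorial(k + 1)
(s_(k+1) − s_k) − t_k = 0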